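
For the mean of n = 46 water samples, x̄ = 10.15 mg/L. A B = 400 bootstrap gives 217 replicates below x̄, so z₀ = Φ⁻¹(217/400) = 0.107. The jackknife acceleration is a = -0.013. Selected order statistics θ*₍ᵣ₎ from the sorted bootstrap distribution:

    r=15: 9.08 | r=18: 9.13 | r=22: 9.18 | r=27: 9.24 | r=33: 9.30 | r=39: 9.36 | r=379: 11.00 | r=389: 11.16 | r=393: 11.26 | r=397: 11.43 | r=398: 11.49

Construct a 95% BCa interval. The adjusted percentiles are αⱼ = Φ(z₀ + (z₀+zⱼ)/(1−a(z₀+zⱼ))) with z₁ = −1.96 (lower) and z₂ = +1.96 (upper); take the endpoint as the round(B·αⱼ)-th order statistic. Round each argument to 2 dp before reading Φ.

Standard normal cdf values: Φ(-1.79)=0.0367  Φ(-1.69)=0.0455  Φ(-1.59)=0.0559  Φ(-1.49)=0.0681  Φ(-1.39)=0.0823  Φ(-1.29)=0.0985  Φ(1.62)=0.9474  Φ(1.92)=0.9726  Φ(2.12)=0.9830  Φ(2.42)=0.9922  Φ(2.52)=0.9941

Lower: z₀ + z₁ = 0.107 + (-1.960) = -1.853; 1 − a(z₀+z₁) = 1 − (-0.013)(-1.853) = 0.9759; argument = 0.107 + (-1.853)/0.9759 = -1.7917 → -1.79.
α₁ = Φ(-1.79) = 0.0367; rank = round(400 × 0.0367) = 15; θ*₍15₎ = 9.08.
Upper: z₀ + z₂ = 2.067; 1 − a(z₀+z₂) = 1.0269; argument = 2.1199 → 2.12; α₂ = 0.9830; rank = 393; θ*₍393₎ = 11.26.

(9.08, 11.26)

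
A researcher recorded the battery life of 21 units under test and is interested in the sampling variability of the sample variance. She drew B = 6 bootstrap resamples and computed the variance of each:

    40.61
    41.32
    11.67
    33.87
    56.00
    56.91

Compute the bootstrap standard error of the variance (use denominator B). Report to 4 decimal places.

SE* = 15.1888

Bootstrap SE is the standard deviation of the 6 replicate variances.
Mean of replicates: (40.61 + 41.32 + 11.67 + 33.87 + 56.00 + 56.91) / 6 = 240.38000 / 6 = 40.06333
Sum of squared deviations: (+0.54667)² + (+1.25667)² + (−28.39333)² + (−6.19333)² + (+15.93667)² + (+16.84667)² = 1384.20433
Variance = 1384.20433 / 6 = 230.70072
SE* = √230.70072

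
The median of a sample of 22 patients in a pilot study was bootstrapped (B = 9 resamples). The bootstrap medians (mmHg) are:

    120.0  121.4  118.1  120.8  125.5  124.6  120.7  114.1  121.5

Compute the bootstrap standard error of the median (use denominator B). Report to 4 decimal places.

Bootstrap SE is the standard deviation of the 9 replicate medians.
Mean of replicates: (120.0 + 121.4 + 118.1 + 120.8 + 125.5 + 124.6 + 120.7 + 114.1 + 121.5) / 9 = 1086.70000 / 9 = 120.74444
Sum of squared deviations: (−0.74444)² + (+0.65556)² + (−2.64444)² + (+0.05556)² + (+4.75556)² + (+3.85556)² + (−0.04444)² + (−6.64444)² + (+0.75556)² = 90.18222
Variance = 90.18222 / 9 = 10.02025
SE* = √10.02025

SE* = 3.1655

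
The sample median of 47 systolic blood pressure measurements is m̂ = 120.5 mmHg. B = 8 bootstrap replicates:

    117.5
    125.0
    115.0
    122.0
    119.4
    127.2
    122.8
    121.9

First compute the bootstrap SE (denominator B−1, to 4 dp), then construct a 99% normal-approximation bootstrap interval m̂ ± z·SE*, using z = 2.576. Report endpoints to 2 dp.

(110.32, 130.68)

Mean of replicates = 121.3500; sum of squared deviations = 109.3200; SE* = √(109.3200/7) = 3.9519
Margin = 2.576 × 3.9519 = 10.180
Interval: 120.5 ± 10.180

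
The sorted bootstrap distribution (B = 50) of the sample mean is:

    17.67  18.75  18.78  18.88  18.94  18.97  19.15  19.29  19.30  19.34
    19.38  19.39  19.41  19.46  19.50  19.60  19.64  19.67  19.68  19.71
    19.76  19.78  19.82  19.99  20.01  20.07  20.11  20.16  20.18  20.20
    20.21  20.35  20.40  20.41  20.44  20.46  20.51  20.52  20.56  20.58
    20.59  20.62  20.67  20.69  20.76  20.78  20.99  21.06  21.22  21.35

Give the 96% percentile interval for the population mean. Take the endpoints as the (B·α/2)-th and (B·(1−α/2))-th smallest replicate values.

α = 0.04; lower rank = 50 × 0.020 = 1; upper rank = 50 × 0.980 = 49.
The 1st smallest replicate is 17.67; the 49th is 21.22.

(17.67, 21.22)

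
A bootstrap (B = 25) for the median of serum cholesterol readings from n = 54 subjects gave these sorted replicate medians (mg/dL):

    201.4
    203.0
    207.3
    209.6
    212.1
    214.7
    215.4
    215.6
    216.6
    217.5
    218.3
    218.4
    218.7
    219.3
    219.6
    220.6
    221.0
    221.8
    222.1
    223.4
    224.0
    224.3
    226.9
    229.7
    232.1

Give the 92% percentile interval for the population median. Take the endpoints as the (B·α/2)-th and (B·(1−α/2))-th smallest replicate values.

α = 0.08; lower rank = 25 × 0.040 = 1; upper rank = 25 × 0.960 = 24.
The 1st smallest replicate is 201.4; the 24th is 229.7.

(201.4, 229.7)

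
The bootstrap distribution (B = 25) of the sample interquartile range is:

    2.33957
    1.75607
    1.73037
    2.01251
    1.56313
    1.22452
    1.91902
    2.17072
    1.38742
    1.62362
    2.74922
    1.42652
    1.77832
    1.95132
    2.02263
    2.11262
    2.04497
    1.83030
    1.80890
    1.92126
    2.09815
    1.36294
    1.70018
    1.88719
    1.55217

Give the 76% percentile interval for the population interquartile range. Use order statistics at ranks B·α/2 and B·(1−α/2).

Sorted replicates: 1.22452, 1.36294, 1.38742, 1.42652, 1.55217, 1.56313, 1.62362, 1.70018, 1.73037, 1.75607, 1.77832, 1.80890, 1.83030, 1.88719, 1.91902, 1.92126, 1.95132, 2.01251, 2.02263, 2.04497, 2.09815, 2.11262, 2.17072, 2.33957, 2.74922
α = 0.24; lower rank = 25 × 0.120 = 3; upper rank = 25 × 0.880 = 22.
The 3rd smallest replicate is 1.38742; the 22nd is 2.11262.

(1.38742, 2.11262)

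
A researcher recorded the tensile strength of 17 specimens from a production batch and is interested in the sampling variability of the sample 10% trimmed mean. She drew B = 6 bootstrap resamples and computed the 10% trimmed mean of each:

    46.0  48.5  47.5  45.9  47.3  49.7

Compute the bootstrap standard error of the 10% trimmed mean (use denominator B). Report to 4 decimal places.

Bootstrap SE is the standard deviation of the 6 replicate 10% trimmed means.
Mean of replicates: (46.0 + 48.5 + 47.5 + 45.9 + 47.3 + 49.7) / 6 = 284.90000 / 6 = 47.48333
Sum of squared deviations: (−1.48333)² + (+1.01667)² + (+0.01667)² + (−1.58333)² + (−0.18333)² + (+2.21667)² = 10.68833
Variance = 10.68833 / 6 = 1.78139
SE* = √1.78139

SE* = 1.3347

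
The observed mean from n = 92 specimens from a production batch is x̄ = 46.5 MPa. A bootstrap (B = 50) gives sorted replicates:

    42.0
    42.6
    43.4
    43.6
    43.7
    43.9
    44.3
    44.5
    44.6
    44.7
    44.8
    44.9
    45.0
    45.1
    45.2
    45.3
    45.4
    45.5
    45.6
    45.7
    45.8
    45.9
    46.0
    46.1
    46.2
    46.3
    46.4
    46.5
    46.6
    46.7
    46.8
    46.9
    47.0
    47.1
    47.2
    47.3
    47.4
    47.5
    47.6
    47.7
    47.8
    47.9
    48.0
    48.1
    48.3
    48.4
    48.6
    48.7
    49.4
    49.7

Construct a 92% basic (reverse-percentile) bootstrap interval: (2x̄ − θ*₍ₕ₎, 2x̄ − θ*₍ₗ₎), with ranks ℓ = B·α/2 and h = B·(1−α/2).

Percentile endpoints at ranks 2 and 48: θ*₍2₎ = 42.6, θ*₍48₎ = 48.7.
Basic interval reflects these around x̄:
  lower = 2 × 46.5 − 48.7 = 44.3
  upper = 2 × 46.5 − 42.6 = 50.4

(44.3, 50.4)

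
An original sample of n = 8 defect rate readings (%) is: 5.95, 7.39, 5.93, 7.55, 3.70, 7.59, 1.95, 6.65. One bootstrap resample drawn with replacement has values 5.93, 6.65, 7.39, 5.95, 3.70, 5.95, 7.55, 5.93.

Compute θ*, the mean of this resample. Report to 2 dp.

Mean = (5.93 + 6.65 + 7.39 + 5.95 + 3.70 + 5.95 + 7.55 + 5.93) / 8 = 49.050 / 8 = 6.13

θ* = 6.13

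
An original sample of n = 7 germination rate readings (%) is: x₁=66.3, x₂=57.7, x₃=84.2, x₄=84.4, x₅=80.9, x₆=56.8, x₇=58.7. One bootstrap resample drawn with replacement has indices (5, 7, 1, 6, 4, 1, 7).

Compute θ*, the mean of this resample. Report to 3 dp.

Resample values: 80.9, 58.7, 66.3, 56.8, 84.4, 66.3, 58.7.
Mean = (80.9 + 58.7 + 66.3 + 56.8 + 84.4 + 66.3 + 58.7) / 7 = 472.10 / 7 = 67.443

θ* = 67.443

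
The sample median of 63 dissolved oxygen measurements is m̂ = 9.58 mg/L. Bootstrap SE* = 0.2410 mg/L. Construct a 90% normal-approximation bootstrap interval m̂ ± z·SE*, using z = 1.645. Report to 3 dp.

Margin = 1.645 × 0.2410 = 0.3964
Interval: 9.58 ± 0.3964

(9.184, 9.976)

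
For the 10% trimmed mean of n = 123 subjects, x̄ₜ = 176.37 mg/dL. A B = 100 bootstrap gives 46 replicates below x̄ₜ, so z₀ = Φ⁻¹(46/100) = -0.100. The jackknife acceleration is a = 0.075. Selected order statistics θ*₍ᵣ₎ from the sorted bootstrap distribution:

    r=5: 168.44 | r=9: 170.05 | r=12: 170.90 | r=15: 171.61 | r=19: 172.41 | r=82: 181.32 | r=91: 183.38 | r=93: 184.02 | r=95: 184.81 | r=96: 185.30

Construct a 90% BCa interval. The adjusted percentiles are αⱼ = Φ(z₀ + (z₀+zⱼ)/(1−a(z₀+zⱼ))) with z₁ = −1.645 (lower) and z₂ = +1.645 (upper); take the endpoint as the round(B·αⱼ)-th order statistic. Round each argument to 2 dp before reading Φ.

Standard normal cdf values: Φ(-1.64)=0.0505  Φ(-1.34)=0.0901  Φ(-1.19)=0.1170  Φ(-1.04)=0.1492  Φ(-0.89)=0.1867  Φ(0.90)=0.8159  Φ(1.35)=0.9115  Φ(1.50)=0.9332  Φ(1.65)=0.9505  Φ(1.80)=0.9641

Lower: z₀ + z₁ = -0.100 + (-1.645) = -1.745; 1 − a(z₀+z₁) = 1 − (0.075)(-1.745) = 1.1309; argument = -0.100 + (-1.745)/1.1309 = -1.6431 → -1.64.
α₁ = Φ(-1.64) = 0.0505; rank = round(100 × 0.0505) = 5; θ*₍5₎ = 168.44.
Upper: z₀ + z₂ = 1.545; 1 − a(z₀+z₂) = 0.8841; argument = 1.6475 → 1.65; α₂ = 0.9505; rank = 95; θ*₍95₎ = 184.81.

(168.44, 184.81)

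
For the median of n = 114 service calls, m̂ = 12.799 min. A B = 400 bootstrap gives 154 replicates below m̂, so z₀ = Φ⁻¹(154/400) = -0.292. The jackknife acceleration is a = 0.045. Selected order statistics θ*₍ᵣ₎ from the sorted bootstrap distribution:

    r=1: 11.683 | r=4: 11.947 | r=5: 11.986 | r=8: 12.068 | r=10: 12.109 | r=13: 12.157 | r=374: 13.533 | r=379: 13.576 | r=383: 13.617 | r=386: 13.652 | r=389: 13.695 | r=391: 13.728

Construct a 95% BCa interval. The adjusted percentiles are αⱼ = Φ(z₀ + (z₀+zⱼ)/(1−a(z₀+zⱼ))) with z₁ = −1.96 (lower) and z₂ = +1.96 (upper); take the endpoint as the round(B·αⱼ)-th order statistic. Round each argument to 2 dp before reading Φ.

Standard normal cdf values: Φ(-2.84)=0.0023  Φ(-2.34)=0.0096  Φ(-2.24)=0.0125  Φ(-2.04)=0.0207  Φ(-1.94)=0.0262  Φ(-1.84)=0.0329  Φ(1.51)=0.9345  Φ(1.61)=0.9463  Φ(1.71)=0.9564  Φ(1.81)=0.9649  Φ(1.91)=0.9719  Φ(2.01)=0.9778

Lower: z₀ + z₁ = -0.292 + (-1.960) = -2.252; 1 − a(z₀+z₁) = 1 − (0.045)(-2.252) = 1.1013; argument = -0.292 + (-2.252)/1.1013 = -2.3368 → -2.34.
α₁ = Φ(-2.34) = 0.0096; rank = round(400 × 0.0096) = 4; θ*₍4₎ = 11.947.
Upper: z₀ + z₂ = 1.668; 1 − a(z₀+z₂) = 0.9249; argument = 1.5114 → 1.51; α₂ = 0.9345; rank = 374; θ*₍374₎ = 13.533.

(11.947, 13.533)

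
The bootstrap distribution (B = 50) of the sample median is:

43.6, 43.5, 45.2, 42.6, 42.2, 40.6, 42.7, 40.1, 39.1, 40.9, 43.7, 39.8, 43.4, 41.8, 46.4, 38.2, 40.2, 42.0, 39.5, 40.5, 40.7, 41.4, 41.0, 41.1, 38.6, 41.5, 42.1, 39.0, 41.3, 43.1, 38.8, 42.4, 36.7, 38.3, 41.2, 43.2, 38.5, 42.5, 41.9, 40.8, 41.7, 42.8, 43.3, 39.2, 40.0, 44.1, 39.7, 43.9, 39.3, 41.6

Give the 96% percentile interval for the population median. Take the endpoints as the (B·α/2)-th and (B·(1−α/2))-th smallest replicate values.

Sorted replicates: 36.7, 38.2, 38.3, 38.5, 38.6, 38.8, 39.0, 39.1, 39.2, 39.3, 39.5, 39.7, 39.8, 40.0, 40.1, 40.2, 40.5, 40.6, 40.7, 40.8, 40.9, 41.0, 41.1, 41.2, 41.3, 41.4, 41.5, 41.6, 41.7, 41.8, 41.9, 42.0, 42.1, 42.2, 42.4, 42.5, 42.6, 42.7, 42.8, 43.1, 43.2, 43.3, 43.4, 43.5, 43.6, 43.7, 43.9, 44.1, 45.2, 46.4
α = 0.04; lower rank = 50 × 0.020 = 1; upper rank = 50 × 0.980 = 49.
The 1st smallest replicate is 36.7; the 49th is 45.2.

(36.7, 45.2)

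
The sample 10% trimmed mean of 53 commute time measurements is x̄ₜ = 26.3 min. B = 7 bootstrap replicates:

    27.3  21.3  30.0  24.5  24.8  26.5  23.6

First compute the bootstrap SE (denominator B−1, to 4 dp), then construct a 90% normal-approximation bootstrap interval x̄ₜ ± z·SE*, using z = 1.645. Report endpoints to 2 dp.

Mean of replicates = 25.4286; sum of squared deviations = 47.1943; SE* = √(47.1943/6) = 2.8046
Margin = 1.645 × 2.8046 = 4.614
Interval: 26.3 ± 4.614

(21.69, 30.91)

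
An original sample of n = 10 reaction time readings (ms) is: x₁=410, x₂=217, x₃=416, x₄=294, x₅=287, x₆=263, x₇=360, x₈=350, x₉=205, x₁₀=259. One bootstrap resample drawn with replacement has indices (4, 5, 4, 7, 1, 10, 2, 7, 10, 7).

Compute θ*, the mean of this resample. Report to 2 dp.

Resample values: 294, 287, 294, 360, 410, 259, 217, 360, 259, 360.
Mean = (294 + 287 + 294 + 360 + 410 + 259 + 217 + 360 + 259 + 360) / 10 = 3100.0 / 10 = 310.00

θ* = 310.00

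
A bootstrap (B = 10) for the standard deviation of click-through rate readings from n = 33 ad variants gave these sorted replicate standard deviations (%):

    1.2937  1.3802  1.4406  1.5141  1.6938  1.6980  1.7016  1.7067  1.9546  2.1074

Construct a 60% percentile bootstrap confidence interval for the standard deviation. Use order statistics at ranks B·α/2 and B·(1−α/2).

α = 0.40; lower rank = 10 × 0.200 = 2; upper rank = 10 × 0.800 = 8.
The 2nd smallest replicate is 1.3802; the 8th is 1.7067.

(1.3802, 1.7067)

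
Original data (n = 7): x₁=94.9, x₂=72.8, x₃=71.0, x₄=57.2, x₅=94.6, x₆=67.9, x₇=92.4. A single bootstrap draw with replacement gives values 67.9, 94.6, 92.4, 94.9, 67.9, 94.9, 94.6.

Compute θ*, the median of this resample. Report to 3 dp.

θ* = 94.600

Sorted: 67.9, 67.9, 92.4, 94.6, 94.6, 94.9, 94.9
Median = middle value = 94.600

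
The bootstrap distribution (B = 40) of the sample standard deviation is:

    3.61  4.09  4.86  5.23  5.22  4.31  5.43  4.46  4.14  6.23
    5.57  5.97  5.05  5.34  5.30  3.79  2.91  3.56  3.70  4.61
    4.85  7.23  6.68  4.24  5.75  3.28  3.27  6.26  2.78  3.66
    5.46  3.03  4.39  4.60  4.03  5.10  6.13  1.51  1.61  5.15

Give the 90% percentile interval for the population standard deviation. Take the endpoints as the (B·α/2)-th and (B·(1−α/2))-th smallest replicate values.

Sorted replicates: 1.51, 1.61, 2.78, 2.91, 3.03, 3.27, 3.28, 3.56, 3.61, 3.66, 3.70, 3.79, 4.03, 4.09, 4.14, 4.24, 4.31, 4.39, 4.46, 4.60, 4.61, 4.85, 4.86, 5.05, 5.10, 5.15, 5.22, 5.23, 5.30, 5.34, 5.43, 5.46, 5.57, 5.75, 5.97, 6.13, 6.23, 6.26, 6.68, 7.23
α = 0.10; lower rank = 40 × 0.050 = 2; upper rank = 40 × 0.950 = 38.
The 2nd smallest replicate is 1.61; the 38th is 6.26.

(1.61, 6.26)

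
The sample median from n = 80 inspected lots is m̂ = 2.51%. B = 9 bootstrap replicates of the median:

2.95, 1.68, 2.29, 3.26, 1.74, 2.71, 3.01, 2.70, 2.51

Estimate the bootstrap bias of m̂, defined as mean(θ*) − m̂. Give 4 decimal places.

bias = +0.0289

mean(θ*) = (2.95 + 1.68 + 2.29 + 3.26 + 1.74 + 2.71 + 3.01 + 2.70 + 2.51) / 9 = 2.53889
bias = 2.53889 − 2.51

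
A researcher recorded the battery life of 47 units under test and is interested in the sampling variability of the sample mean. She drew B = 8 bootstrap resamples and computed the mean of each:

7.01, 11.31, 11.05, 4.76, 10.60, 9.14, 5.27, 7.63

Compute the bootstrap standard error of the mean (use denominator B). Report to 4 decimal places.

Bootstrap SE is the standard deviation of the 8 replicate means.
Mean of replicates: (7.01 + 11.31 + 11.05 + 4.76 + 10.60 + 9.14 + 5.27 + 7.63) / 8 = 66.77000 / 8 = 8.34625
Sum of squared deviations: (−1.33625)² + (+2.96375)² + (+2.70375)² + (−3.58625)² + (+2.25375)² + (+0.79375)² + (−3.07625)² + (−0.71625)² = 46.42659
Variance = 46.42659 / 8 = 5.80332
SE* = √5.80332

SE* = 2.4090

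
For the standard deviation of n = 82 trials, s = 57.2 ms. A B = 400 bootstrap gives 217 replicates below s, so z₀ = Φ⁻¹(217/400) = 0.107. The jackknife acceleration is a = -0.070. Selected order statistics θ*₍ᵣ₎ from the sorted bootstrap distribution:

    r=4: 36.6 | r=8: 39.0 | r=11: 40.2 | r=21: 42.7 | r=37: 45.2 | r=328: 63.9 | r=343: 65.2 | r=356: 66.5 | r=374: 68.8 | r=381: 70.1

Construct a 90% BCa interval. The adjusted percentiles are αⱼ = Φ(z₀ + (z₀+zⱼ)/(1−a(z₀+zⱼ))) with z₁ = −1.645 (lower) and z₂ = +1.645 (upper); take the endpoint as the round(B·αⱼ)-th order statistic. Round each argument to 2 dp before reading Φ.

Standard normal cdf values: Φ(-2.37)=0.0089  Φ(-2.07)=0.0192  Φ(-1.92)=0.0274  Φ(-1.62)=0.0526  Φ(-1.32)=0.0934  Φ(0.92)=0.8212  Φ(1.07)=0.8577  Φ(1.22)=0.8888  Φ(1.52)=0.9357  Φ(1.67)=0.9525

Lower: z₀ + z₁ = 0.107 + (-1.645) = -1.538; 1 − a(z₀+z₁) = 1 − (-0.070)(-1.538) = 0.8923; argument = 0.107 + (-1.538)/0.8923 = -1.6166 → -1.62.
α₁ = Φ(-1.62) = 0.0526; rank = round(400 × 0.0526) = 21; θ*₍21₎ = 42.7.
Upper: z₀ + z₂ = 1.752; 1 − a(z₀+z₂) = 1.1226; argument = 1.6676 → 1.67; α₂ = 0.9525; rank = 381; θ*₍381₎ = 70.1.

(42.7, 70.1)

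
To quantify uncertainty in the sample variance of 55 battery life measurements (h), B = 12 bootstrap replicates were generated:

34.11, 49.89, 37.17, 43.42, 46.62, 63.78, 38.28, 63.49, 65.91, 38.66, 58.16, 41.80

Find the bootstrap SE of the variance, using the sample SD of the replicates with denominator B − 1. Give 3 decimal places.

Bootstrap SE is the standard deviation of the 12 replicate variances.
Mean of replicates: (34.11 + 49.89 + 37.17 + 43.42 + 46.62 + 63.78 + 38.28 + 63.49 + 65.91 + 38.66 + 58.16 + 41.80) / 12 = 581.2900 / 12 = 48.4408
Sum of squared deviations: (−14.3308)² + (+1.4492)² + (−11.2708)² + (−5.0208)² + (−1.8208)² + (+15.3392)² + (−10.1608)² + (+15.0492)² + (+17.4692)² + (−9.7808)² + (+9.7192)² + (−6.6408)² = 1467.4381
Variance = 1467.4381 / 11 = 133.4035
SE* = √133.4035

SE* = 11.550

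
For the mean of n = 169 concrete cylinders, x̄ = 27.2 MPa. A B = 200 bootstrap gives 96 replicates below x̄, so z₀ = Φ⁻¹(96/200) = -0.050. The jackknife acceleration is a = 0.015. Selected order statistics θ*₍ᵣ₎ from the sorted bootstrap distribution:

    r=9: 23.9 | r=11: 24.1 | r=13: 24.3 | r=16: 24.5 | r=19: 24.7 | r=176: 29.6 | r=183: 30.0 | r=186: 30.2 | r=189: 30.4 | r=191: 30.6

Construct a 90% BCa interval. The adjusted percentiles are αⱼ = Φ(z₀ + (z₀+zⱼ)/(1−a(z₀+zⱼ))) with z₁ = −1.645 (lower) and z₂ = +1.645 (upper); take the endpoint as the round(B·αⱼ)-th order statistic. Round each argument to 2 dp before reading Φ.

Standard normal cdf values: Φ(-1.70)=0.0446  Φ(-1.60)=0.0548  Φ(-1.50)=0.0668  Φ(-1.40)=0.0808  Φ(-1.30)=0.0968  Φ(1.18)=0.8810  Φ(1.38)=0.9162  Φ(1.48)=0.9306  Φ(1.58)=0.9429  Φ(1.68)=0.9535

(23.9, 30.4)

Lower: z₀ + z₁ = -0.050 + (-1.645) = -1.695; 1 − a(z₀+z₁) = 1 − (0.015)(-1.695) = 1.0254; argument = -0.050 + (-1.695)/1.0254 = -1.7030 → -1.70.
α₁ = Φ(-1.70) = 0.0446; rank = round(200 × 0.0446) = 9; θ*₍9₎ = 23.9.
Upper: z₀ + z₂ = 1.595; 1 − a(z₀+z₂) = 0.9761; argument = 1.5841 → 1.58; α₂ = 0.9429; rank = 189; θ*₍189₎ = 30.4.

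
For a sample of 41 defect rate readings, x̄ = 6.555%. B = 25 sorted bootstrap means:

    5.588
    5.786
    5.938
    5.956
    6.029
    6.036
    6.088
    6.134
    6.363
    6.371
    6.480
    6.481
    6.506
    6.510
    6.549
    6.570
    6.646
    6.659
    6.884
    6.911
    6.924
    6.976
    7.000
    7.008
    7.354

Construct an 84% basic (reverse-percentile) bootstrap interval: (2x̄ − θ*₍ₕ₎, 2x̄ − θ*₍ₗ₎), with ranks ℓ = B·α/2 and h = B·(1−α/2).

Percentile endpoints at ranks 2 and 23: θ*₍2₎ = 5.786, θ*₍23₎ = 7.000.
Basic interval reflects these around x̄:
  lower = 2 × 6.555 − 7.000 = 6.110
  upper = 2 × 6.555 − 5.786 = 7.324

(6.110, 7.324)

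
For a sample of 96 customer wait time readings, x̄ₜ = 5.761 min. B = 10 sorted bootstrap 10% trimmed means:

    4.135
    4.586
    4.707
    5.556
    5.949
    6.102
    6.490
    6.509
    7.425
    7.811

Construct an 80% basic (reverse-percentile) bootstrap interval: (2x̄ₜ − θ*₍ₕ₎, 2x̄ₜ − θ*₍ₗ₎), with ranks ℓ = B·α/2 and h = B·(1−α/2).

(4.097, 7.387)

Percentile endpoints at ranks 1 and 9: θ*₍1₎ = 4.135, θ*₍9₎ = 7.425.
Basic interval reflects these around x̄ₜ:
  lower = 2 × 5.761 − 7.425 = 4.097
  upper = 2 × 5.761 − 4.135 = 7.387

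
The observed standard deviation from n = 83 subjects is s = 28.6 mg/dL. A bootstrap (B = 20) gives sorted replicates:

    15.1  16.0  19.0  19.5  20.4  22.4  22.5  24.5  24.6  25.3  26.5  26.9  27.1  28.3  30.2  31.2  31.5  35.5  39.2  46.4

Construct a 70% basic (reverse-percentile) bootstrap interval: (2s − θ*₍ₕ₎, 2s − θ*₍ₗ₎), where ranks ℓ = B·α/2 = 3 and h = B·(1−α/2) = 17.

(25.7, 38.2)

Percentile endpoints at ranks 3 and 17: θ*₍3₎ = 19.0, θ*₍17₎ = 31.5.
Basic interval reflects these around s:
  lower = 2 × 28.6 − 31.5 = 25.7
  upper = 2 × 28.6 − 19.0 = 38.2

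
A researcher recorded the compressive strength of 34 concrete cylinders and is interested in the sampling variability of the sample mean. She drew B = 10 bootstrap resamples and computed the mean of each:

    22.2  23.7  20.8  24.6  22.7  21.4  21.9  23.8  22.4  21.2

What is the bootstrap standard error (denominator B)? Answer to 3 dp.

Bootstrap SE is the standard deviation of the 10 replicate means.
Mean of replicates: (22.2 + 23.7 + 20.8 + 24.6 + 22.7 + 21.4 + 21.9 + 23.8 + 22.4 + 21.2) / 10 = 224.7000 / 10 = 22.4700
Sum of squared deviations: (−0.2700)² + (+1.2300)² + (−1.6700)² + (+2.1300)² + (+0.2300)² + (−1.0700)² + (−0.5700)² + (+1.3300)² + (−0.0700)² + (−1.2700)² = 13.8210
Variance = 13.8210 / 10 = 1.3821
SE* = √1.3821

SE* = 1.176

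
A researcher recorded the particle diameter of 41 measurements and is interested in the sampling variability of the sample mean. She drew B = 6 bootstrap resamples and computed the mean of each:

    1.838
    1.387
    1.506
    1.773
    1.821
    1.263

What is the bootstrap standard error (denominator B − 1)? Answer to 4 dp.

Bootstrap SE is the standard deviation of the 6 replicate means.
Mean of replicates: (1.838 + 1.387 + 1.506 + 1.773 + 1.821 + 1.263) / 6 = 9.58800 / 6 = 1.59800
Sum of squared deviations: (+0.24000)² + (−0.21100)² + (−0.09200)² + (+0.17500)² + (+0.22300)² + (−0.33500)² = 0.30316
Variance = 0.30316 / 5 = 0.06063
SE* = √0.06063

SE* = 0.2462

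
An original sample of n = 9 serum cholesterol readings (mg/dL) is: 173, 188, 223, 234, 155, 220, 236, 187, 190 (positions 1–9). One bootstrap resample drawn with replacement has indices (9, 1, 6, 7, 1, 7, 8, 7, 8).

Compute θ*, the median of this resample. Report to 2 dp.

θ* = 190.00

Resample values: 190, 173, 220, 236, 173, 236, 187, 236, 187.
Sorted: 173, 173, 187, 187, 190, 220, 236, 236, 236
Median = middle value = 190.00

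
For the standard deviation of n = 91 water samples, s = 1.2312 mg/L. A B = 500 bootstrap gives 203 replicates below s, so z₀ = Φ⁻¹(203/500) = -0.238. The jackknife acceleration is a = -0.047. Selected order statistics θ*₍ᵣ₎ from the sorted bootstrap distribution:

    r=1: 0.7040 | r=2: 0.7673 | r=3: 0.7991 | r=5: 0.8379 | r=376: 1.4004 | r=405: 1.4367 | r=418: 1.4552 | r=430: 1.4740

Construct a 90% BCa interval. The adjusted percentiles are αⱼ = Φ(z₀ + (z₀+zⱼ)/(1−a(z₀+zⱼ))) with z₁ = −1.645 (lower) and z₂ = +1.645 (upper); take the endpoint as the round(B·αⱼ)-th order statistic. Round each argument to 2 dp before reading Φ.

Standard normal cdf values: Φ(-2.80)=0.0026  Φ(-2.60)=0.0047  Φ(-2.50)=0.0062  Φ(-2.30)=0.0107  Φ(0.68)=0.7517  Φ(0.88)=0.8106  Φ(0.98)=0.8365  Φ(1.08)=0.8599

(0.8379, 1.4740)

Lower: z₀ + z₁ = -0.238 + (-1.645) = -1.883; 1 − a(z₀+z₁) = 1 − (-0.047)(-1.883) = 0.9115; argument = -0.238 + (-1.883)/0.9115 = -2.3038 → -2.30.
α₁ = Φ(-2.30) = 0.0107; rank = round(500 × 0.0107) = 5; θ*₍5₎ = 0.8379.
Upper: z₀ + z₂ = 1.407; 1 − a(z₀+z₂) = 1.0661; argument = 1.0817 → 1.08; α₂ = 0.8599; rank = 430; θ*₍430₎ = 1.4740.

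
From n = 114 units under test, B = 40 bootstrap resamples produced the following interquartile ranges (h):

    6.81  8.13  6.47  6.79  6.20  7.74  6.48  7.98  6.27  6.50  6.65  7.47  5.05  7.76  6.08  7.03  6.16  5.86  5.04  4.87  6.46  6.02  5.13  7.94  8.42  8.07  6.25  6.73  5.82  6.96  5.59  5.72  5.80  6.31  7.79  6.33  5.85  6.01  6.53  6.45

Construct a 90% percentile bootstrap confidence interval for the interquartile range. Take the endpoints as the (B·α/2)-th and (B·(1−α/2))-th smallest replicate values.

(5.04, 8.07)

Sorted replicates: 4.87, 5.04, 5.05, 5.13, 5.59, 5.72, 5.80, 5.82, 5.85, 5.86, 6.01, 6.02, 6.08, 6.16, 6.20, 6.25, 6.27, 6.31, 6.33, 6.45, 6.46, 6.47, 6.48, 6.50, 6.53, 6.65, 6.73, 6.79, 6.81, 6.96, 7.03, 7.47, 7.74, 7.76, 7.79, 7.94, 7.98, 8.07, 8.13, 8.42
α = 0.10; lower rank = 40 × 0.050 = 2; upper rank = 40 × 0.950 = 38.
The 2nd smallest replicate is 5.04; the 38th is 8.07.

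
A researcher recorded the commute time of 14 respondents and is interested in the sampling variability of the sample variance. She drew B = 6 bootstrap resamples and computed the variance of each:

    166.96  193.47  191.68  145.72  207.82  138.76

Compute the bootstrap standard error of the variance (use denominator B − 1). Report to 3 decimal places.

SE* = 28.024

Bootstrap SE is the standard deviation of the 6 replicate variances.
Mean of replicates: (166.96 + 193.47 + 191.68 + 145.72 + 207.82 + 138.76) / 6 = 1044.4100 / 6 = 174.0683
Sum of squared deviations: (−7.1083)² + (+19.4017)² + (+17.6117)² + (−28.3483)² + (+33.7517)² + (−35.3083)² = 3926.6053
Variance = 3926.6053 / 5 = 785.3211
SE* = √785.3211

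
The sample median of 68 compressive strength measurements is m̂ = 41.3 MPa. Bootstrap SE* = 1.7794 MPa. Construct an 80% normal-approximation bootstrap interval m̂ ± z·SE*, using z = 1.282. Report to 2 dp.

(39.02, 43.58)

Margin = 1.282 × 1.7794 = 2.281
Interval: 41.3 ± 2.281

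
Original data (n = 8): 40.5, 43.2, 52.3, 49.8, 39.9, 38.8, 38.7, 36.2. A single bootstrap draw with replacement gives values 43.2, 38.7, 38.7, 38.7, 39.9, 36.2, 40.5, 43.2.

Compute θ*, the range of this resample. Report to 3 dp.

θ* = 7.000

Range = 43.2 − 36.2 = 7.000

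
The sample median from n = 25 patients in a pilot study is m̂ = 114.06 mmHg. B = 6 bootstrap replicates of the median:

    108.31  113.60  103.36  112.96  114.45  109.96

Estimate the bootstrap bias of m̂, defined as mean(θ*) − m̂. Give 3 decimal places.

mean(θ*) = (108.31 + 113.60 + 103.36 + 112.96 + 114.45 + 109.96) / 6 = 110.4400
bias = 110.4400 − 114.06

bias = −3.620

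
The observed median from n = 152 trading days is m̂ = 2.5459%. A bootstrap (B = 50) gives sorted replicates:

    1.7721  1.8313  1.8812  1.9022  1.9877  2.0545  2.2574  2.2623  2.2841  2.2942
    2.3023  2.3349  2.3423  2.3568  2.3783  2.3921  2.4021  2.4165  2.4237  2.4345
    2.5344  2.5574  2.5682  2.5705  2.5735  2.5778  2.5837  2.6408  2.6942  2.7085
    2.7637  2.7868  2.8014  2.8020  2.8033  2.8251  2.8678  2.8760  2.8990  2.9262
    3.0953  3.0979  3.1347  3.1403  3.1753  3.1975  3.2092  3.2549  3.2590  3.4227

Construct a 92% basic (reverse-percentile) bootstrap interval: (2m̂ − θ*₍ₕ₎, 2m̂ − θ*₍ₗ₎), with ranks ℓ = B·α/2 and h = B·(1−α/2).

(1.8369, 3.2605)

Percentile endpoints at ranks 2 and 48: θ*₍2₎ = 1.8313, θ*₍48₎ = 3.2549.
Basic interval reflects these around m̂:
  lower = 2 × 2.5459 − 3.2549 = 1.8369
  upper = 2 × 2.5459 − 1.8313 = 3.2605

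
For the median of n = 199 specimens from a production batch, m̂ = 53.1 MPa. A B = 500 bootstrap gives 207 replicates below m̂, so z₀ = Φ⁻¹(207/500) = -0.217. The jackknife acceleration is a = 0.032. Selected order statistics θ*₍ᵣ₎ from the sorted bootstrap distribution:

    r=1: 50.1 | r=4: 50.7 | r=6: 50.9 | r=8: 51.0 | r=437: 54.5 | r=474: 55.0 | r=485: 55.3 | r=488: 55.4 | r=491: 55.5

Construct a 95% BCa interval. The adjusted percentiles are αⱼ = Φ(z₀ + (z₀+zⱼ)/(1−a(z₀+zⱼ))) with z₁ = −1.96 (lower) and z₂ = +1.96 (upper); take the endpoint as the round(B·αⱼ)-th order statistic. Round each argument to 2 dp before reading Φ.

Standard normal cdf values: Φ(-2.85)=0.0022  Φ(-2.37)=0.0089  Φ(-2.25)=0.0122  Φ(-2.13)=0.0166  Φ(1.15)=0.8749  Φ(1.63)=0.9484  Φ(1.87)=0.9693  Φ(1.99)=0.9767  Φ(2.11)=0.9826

(50.9, 55.0)

Lower: z₀ + z₁ = -0.217 + (-1.960) = -2.177; 1 − a(z₀+z₁) = 1 − (0.032)(-2.177) = 1.0697; argument = -0.217 + (-2.177)/1.0697 = -2.2522 → -2.25.
α₁ = Φ(-2.25) = 0.0122; rank = round(500 × 0.0122) = 6; θ*₍6₎ = 50.9.
Upper: z₀ + z₂ = 1.743; 1 − a(z₀+z₂) = 0.9442; argument = 1.6290 → 1.63; α₂ = 0.9484; rank = 474; θ*₍474₎ = 55.0.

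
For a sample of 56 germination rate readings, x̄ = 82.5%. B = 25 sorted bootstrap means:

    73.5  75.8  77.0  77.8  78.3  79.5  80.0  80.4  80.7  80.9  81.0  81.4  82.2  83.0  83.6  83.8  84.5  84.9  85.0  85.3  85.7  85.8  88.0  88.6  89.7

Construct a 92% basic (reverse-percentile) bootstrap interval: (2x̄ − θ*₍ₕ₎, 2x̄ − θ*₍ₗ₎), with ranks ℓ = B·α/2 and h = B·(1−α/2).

(76.4, 91.5)

Percentile endpoints at ranks 1 and 24: θ*₍1₎ = 73.5, θ*₍24₎ = 88.6.
Basic interval reflects these around x̄:
  lower = 2 × 82.5 − 88.6 = 76.4
  upper = 2 × 82.5 − 73.5 = 91.5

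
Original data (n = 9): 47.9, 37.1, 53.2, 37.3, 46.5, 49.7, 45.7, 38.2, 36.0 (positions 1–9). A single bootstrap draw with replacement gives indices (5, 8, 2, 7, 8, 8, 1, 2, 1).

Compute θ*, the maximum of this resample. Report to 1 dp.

Resample values: 46.5, 38.2, 37.1, 45.7, 38.2, 38.2, 47.9, 37.1, 47.9.
Maximum = 47.9

θ* = 47.9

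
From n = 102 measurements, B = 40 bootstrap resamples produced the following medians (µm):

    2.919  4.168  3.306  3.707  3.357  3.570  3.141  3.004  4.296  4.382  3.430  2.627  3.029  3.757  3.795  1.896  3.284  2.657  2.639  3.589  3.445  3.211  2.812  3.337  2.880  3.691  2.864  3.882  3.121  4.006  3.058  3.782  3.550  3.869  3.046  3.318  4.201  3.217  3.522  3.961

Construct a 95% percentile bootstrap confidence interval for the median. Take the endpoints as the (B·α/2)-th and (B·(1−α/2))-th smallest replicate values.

Sorted replicates: 1.896, 2.627, 2.639, 2.657, 2.812, 2.864, 2.880, 2.919, 3.004, 3.029, 3.046, 3.058, 3.121, 3.141, 3.211, 3.217, 3.284, 3.306, 3.318, 3.337, 3.357, 3.430, 3.445, 3.522, 3.550, 3.570, 3.589, 3.691, 3.707, 3.757, 3.782, 3.795, 3.869, 3.882, 3.961, 4.006, 4.168, 4.201, 4.296, 4.382
α = 0.05; lower rank = 40 × 0.025 = 1; upper rank = 40 × 0.975 = 39.
The 1st smallest replicate is 1.896; the 39th is 4.296.

(1.896, 4.296)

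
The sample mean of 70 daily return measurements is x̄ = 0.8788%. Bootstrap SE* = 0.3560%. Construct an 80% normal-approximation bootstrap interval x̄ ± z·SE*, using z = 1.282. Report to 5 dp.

Margin = 1.282 × 0.3560 = 0.456392
Interval: 0.8788 ± 0.456392

(0.42241, 1.33519)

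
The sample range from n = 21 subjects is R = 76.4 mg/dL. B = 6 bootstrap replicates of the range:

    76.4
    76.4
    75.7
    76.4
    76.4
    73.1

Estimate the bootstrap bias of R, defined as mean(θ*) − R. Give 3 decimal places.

bias = −0.667

mean(θ*) = (76.4 + 76.4 + 75.7 + 76.4 + 76.4 + 73.1) / 6 = 75.7333
bias = 75.7333 − 76.4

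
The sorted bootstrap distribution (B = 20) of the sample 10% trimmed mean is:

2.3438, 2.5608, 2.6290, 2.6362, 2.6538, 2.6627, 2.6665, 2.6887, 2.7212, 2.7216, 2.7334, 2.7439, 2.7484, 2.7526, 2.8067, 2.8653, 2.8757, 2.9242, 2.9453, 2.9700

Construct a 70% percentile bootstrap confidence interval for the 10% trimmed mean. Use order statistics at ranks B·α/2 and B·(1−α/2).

(2.6290, 2.8757)

α = 0.30; lower rank = 20 × 0.150 = 3; upper rank = 20 × 0.850 = 17.
The 3rd smallest replicate is 2.6290; the 17th is 2.8757.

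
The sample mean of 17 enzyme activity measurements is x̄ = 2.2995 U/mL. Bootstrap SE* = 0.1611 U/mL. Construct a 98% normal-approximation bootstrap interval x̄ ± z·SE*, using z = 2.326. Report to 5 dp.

(1.92478, 2.67422)

Margin = 2.326 × 0.1611 = 0.374719
Interval: 2.2995 ± 0.374719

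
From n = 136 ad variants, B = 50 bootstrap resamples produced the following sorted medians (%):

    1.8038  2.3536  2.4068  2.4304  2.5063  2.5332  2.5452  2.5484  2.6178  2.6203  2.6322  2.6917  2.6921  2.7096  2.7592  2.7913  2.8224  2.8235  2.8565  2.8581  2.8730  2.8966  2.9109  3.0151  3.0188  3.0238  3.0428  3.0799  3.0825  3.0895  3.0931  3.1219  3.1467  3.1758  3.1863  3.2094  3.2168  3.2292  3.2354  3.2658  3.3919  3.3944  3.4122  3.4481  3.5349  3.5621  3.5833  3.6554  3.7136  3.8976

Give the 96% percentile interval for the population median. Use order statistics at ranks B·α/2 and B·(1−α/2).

α = 0.04; lower rank = 50 × 0.020 = 1; upper rank = 50 × 0.980 = 49.
The 1st smallest replicate is 1.8038; the 49th is 3.7136.

(1.8038, 3.7136)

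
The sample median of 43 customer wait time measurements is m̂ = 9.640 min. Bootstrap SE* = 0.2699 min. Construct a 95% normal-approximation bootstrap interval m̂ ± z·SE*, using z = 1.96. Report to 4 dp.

Margin = 1.96 × 0.2699 = 0.52900
Interval: 9.640 ± 0.52900

(9.1110, 10.1690)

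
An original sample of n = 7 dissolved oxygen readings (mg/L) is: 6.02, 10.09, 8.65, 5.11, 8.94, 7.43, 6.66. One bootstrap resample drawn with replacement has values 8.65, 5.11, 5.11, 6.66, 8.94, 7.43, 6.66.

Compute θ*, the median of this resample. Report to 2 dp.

θ* = 6.66

Sorted: 5.11, 5.11, 6.66, 6.66, 7.43, 8.65, 8.94
Median = middle value = 6.66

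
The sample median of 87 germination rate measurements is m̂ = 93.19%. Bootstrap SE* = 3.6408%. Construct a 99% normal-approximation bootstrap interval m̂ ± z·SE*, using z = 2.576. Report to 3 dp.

Margin = 2.576 × 3.6408 = 9.3787
Interval: 93.19 ± 9.3787

(83.811, 102.569)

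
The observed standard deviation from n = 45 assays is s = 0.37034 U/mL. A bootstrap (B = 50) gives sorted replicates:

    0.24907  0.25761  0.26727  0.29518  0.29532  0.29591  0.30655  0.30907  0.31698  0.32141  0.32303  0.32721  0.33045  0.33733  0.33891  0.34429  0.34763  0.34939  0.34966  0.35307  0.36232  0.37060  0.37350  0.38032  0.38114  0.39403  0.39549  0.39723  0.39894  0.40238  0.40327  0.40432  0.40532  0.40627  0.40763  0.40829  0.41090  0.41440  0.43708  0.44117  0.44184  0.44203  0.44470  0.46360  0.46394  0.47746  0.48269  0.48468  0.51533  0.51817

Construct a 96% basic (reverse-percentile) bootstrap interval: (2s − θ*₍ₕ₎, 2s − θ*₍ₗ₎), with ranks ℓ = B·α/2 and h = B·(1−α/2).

Percentile endpoints at ranks 1 and 49: θ*₍1₎ = 0.24907, θ*₍49₎ = 0.51533.
Basic interval reflects these around s:
  lower = 2 × 0.37034 − 0.51533 = 0.22535
  upper = 2 × 0.37034 − 0.24907 = 0.49161

(0.22535, 0.49161)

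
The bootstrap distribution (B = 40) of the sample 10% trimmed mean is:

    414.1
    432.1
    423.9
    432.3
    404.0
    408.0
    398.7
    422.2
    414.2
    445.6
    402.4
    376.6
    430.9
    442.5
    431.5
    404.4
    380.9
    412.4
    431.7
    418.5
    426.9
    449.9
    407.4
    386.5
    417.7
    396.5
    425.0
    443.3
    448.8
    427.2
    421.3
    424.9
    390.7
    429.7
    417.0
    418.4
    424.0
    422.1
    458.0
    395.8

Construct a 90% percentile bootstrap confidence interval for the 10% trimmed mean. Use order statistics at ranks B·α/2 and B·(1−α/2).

(380.9, 448.8)

Sorted replicates: 376.6, 380.9, 386.5, 390.7, 395.8, 396.5, 398.7, 402.4, 404.0, 404.4, 407.4, 408.0, 412.4, 414.1, 414.2, 417.0, 417.7, 418.4, 418.5, 421.3, 422.1, 422.2, 423.9, 424.0, 424.9, 425.0, 426.9, 427.2, 429.7, 430.9, 431.5, 431.7, 432.1, 432.3, 442.5, 443.3, 445.6, 448.8, 449.9, 458.0
α = 0.10; lower rank = 40 × 0.050 = 2; upper rank = 40 × 0.950 = 38.
The 2nd smallest replicate is 380.9; the 38th is 448.8.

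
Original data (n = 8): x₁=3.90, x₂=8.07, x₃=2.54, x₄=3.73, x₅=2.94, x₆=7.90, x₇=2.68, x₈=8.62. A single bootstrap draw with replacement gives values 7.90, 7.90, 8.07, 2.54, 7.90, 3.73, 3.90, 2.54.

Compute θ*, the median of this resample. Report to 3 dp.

Sorted: 2.54, 2.54, 3.73, 3.90, 7.90, 7.90, 7.90, 8.07
Median = average of the two middle values = 5.900

θ* = 5.900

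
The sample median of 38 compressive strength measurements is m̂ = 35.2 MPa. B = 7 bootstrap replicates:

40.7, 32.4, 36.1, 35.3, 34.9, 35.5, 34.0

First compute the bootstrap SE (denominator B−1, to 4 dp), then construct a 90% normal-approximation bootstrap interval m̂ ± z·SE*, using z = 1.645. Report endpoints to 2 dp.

Mean of replicates = 35.5571; sum of squared deviations = 39.6371; SE* = √(39.6371/6) = 2.5703
Margin = 1.645 × 2.5703 = 4.228
Interval: 35.2 ± 4.228

(30.97, 39.43)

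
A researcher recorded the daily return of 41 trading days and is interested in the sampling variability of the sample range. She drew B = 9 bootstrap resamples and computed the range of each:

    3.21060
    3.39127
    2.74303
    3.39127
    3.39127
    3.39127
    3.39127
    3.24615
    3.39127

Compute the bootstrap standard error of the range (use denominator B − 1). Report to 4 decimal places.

Bootstrap SE is the standard deviation of the 9 replicate ranges.
Mean of replicates: (3.21060 + 3.39127 + 2.74303 + 3.39127 + 3.39127 + 3.39127 + 3.39127 + 3.24615 + 3.39127) / 9 = 29.547400 / 9 = 3.283044
Sum of squared deviations: (−0.072444)² + (+0.108226)² + (−0.540014)² + (+0.108226)² + (+0.108226)² + (+0.108226)² + (+0.108226)² + (−0.036894)² + (+0.108226)² = 0.368502
Variance = 0.368502 / 8 = 0.046063
SE* = √0.046063

SE* = 0.2146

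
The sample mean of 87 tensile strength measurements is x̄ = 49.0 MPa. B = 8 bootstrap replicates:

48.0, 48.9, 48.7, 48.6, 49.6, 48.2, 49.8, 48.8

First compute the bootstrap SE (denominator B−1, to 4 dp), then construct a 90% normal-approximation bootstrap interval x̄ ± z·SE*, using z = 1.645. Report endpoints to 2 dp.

Mean of replicates = 48.8250; sum of squared deviations = 2.6950; SE* = √(2.6950/7) = 0.6205
Margin = 1.645 × 0.6205 = 1.021
Interval: 49.0 ± 1.021

(47.98, 50.02)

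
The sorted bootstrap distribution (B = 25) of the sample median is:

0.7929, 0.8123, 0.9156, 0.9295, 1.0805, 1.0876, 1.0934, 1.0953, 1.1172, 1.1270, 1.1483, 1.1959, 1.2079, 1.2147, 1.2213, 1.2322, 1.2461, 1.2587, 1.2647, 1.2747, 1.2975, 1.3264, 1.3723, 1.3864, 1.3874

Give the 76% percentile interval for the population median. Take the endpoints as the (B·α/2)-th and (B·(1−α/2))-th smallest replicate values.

(0.9156, 1.3264)

α = 0.24; lower rank = 25 × 0.120 = 3; upper rank = 25 × 0.880 = 22.
The 3rd smallest replicate is 0.9156; the 22nd is 1.3264.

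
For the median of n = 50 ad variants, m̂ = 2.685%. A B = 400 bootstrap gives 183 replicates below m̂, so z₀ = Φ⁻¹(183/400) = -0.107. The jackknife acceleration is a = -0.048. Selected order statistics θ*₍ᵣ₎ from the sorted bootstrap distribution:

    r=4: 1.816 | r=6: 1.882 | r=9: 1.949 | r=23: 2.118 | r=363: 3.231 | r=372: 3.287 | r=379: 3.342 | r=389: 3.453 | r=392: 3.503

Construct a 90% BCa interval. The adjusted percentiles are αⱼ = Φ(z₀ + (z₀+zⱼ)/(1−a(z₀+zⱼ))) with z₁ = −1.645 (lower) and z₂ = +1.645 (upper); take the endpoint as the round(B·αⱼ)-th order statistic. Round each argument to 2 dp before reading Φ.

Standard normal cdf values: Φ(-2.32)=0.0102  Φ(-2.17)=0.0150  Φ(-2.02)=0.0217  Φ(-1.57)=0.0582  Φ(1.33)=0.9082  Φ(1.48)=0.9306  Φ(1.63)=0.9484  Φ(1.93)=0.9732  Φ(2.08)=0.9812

Lower: z₀ + z₁ = -0.107 + (-1.645) = -1.752; 1 − a(z₀+z₁) = 1 − (-0.048)(-1.752) = 0.9159; argument = -0.107 + (-1.752)/0.9159 = -2.0199 → -2.02.
α₁ = Φ(-2.02) = 0.0217; rank = round(400 × 0.0217) = 9; θ*₍9₎ = 1.949.
Upper: z₀ + z₂ = 1.538; 1 − a(z₀+z₂) = 1.0738; argument = 1.3253 → 1.33; α₂ = 0.9082; rank = 363; θ*₍363₎ = 3.231.

(1.949, 3.231)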